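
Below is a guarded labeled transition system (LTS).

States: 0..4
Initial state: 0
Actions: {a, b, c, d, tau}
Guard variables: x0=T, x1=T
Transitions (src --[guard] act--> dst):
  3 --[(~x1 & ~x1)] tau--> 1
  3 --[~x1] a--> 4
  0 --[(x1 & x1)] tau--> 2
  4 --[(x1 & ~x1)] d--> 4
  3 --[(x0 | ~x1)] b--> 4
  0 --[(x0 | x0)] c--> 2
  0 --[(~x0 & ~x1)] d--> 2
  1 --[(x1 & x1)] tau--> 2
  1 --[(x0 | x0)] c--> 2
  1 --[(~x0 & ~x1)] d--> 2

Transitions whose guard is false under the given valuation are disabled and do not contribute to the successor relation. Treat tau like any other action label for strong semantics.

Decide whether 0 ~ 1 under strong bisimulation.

Answer: BISIMILAR

Working:
Compute ~ classes (split until stable):
  P[0] = {{0,1,2,3,4}}
  P[1] = {{0,1},{2,4},{3}}
3 equivalence class(es) (converged in 2)
[0]={0,1}  [1]={0,1}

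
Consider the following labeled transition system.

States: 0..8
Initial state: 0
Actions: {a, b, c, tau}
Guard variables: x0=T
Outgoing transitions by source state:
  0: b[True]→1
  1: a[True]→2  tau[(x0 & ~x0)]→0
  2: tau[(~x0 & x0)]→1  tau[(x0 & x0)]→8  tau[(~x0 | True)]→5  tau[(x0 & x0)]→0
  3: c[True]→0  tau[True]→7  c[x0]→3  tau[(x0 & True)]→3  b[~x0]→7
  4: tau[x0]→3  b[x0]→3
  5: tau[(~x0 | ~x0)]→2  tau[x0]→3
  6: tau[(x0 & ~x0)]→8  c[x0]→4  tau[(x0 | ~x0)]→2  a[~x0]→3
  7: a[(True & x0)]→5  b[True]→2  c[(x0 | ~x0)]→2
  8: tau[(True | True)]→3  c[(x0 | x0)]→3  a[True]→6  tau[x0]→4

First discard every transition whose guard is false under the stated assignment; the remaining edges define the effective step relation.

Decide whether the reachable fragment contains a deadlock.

Answer: DEADLOCK-FREE

Analysis:
Reach set: {0,1,2,3,4,5,6,7,8}
  0: b→1  [1 out]
  1: a→2  [1 out]
  2: tau→0  tau→5  tau→8  [3 out]
  3: c→0  c→3  tau→3  tau→7  [4 out]
  4: b→3  tau→3  [2 out]
  5: tau→3  [1 out]
  6: c→4  tau→2  [2 out]
  7: a→5  b→2  c→2  [3 out]
  8: a→6  c→3  tau→3  tau→4  [4 out]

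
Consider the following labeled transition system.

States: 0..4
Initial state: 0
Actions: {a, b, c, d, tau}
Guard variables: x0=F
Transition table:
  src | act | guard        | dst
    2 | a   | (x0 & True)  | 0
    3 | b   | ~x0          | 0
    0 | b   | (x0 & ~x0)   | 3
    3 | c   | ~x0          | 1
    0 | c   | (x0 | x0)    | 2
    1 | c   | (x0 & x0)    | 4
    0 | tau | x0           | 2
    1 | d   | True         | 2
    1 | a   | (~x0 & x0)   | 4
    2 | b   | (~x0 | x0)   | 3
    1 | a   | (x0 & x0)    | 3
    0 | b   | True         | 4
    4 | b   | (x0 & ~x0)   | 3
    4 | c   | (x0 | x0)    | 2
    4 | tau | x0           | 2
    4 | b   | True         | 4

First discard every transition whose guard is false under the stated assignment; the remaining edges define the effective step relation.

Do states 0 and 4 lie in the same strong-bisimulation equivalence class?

Refine partition for ~:
  round 0: {{0,1,2,3,4}}
  round 1: {{0,2,4},{1},{3}}
  round 2: {{0,4},{1},{2},{3}}
4 equivalence class(es) (converged in 3)
0∈{0,4}, 4∈{0,4}

Answer: BISIMILAR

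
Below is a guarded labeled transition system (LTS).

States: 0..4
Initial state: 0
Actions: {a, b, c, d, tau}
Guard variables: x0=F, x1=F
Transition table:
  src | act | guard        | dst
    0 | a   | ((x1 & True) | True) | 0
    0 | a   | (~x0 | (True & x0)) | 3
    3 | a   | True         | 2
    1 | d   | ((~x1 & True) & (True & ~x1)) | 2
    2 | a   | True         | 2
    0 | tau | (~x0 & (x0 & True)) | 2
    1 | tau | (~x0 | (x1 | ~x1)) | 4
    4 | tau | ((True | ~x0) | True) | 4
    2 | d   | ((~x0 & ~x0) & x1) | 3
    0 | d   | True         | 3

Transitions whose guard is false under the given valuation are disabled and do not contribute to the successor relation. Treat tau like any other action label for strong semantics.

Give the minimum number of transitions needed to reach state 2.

Answer: 2

Trace:
Breadth-first toward 2:
  L0 = {0}
  L1 = {3}
  L2 = {2}
depth(2)=2, e.g. a·a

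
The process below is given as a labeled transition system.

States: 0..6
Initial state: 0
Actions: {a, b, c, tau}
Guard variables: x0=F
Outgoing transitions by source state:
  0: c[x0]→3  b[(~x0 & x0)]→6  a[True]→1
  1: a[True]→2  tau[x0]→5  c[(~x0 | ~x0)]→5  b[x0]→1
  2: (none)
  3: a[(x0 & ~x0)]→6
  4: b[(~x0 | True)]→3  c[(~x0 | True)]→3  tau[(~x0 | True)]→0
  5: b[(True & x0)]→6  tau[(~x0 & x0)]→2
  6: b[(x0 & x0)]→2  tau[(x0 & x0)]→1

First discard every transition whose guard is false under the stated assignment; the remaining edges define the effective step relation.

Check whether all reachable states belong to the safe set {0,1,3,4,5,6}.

Answer: INVARIANT VIOLATED at state 2

Working:
Allowed set {0,1,3,4,5,6}
R = {0,1,2,5}
  0: safe
  1: safe
  2: ✗ unsafe
  5: safe
witness against invariant: a·a → 2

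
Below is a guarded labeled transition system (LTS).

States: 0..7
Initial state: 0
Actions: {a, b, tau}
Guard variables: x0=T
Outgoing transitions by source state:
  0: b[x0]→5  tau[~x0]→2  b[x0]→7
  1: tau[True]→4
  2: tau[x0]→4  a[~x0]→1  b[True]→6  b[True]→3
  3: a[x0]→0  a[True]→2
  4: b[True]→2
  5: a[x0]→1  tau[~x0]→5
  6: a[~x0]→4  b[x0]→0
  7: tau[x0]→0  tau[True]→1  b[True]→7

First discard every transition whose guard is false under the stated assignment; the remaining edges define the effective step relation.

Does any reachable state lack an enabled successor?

Answer: DEADLOCK-FREE

Trace:
Reach set: {0,1,2,3,4,5,6,7}
  0: b→5  b→7  [2 exit(s)]
  1: tau→4  [1 exit(s)]
  2: b→3  b→6  tau→4  [3 exit(s)]
  3: a→0  a→2  [2 exit(s)]
  4: b→2  [1 exit(s)]
  5: a→1  [1 exit(s)]
  6: b→0  [1 exit(s)]
  7: b→7  tau→0  tau→1  [3 exit(s)]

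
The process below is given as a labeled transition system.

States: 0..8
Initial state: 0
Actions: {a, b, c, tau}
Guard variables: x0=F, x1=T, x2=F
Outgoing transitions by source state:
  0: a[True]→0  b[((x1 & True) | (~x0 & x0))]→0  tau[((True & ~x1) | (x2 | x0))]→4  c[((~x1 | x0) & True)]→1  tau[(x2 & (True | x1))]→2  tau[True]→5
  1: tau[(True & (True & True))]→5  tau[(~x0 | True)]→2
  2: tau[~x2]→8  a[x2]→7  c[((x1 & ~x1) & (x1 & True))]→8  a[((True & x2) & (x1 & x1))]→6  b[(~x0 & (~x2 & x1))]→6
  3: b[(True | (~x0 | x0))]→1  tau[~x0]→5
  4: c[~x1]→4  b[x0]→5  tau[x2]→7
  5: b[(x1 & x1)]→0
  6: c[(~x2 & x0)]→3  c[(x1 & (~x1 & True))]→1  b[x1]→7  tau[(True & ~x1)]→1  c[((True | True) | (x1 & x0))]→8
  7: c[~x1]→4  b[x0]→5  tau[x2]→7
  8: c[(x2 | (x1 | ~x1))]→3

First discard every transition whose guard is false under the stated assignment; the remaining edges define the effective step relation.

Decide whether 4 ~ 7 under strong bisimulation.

Bisimulation quotient by refinement:
  round 0: {{0,1,2,3,4,5,6,7,8}}
  round 1: {{0},{1},{2,3},{4,7},{5},{6},{8}}
  round 2: {{0},{1},{2},{3},{4,7},{5},{6},{8}}
8 equivalence class(es) (converged in 3)
4∈{4,7}, 7∈{4,7}

Answer: BISIMILAR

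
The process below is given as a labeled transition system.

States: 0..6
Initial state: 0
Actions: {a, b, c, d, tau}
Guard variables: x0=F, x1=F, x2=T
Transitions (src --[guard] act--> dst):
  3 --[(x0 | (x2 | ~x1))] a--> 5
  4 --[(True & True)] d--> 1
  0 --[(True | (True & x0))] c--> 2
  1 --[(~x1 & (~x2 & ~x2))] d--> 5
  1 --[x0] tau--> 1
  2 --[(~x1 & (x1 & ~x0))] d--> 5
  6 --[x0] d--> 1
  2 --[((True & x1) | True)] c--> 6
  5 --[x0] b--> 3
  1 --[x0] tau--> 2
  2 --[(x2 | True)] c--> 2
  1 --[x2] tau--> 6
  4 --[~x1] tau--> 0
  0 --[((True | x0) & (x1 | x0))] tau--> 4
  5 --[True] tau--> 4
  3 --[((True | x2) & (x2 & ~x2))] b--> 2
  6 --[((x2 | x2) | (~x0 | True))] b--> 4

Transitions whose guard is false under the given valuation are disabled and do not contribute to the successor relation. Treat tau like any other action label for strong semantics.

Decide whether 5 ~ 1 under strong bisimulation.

Bisimulation quotient by refinement:
  π0 = {{0,1,2,3,4,5,6}}
  π1 = {{0,2},{1,5},{3},{4},{6}}
  π2 = {{0},{1},{2},{3},{4},{5},{6}}
stable after 3 split(s): 7 block(s)
5∈{5}, 1∈{1}

Answer: NOT BISIMILAR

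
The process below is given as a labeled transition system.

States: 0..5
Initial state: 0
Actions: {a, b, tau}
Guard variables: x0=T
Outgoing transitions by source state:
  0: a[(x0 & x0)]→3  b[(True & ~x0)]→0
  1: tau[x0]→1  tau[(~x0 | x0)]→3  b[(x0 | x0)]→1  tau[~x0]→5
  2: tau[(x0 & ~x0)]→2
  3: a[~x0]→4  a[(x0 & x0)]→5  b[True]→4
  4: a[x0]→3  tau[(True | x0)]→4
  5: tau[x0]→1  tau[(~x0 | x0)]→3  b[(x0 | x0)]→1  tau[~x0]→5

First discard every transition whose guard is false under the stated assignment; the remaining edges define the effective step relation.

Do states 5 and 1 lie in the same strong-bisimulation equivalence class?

Bisimulation quotient by refinement:
  P[0] = {{0,1,2,3,4,5}}
  P[1] = {{0},{1,5},{2},{3},{4}}
5 equivalence class(es) (converged in 2)
[5]={1,5}  [1]={1,5}

Answer: BISIMILAR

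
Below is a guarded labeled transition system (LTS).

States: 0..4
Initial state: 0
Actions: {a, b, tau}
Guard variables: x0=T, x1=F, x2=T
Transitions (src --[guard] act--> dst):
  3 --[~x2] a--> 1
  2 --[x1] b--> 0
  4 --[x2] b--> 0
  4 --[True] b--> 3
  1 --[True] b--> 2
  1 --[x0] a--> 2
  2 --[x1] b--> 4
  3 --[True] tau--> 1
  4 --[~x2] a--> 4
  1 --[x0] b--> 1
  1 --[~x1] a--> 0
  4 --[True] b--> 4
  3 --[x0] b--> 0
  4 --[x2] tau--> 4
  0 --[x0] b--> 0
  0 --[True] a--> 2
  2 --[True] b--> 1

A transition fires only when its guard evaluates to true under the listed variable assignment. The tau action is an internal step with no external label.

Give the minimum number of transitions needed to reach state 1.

Layered search for 1:
  Layer 0: {0}
  Layer 1: {2}
  Layer 2: {1}
depth(1)=2, e.g. a·b

Answer: 2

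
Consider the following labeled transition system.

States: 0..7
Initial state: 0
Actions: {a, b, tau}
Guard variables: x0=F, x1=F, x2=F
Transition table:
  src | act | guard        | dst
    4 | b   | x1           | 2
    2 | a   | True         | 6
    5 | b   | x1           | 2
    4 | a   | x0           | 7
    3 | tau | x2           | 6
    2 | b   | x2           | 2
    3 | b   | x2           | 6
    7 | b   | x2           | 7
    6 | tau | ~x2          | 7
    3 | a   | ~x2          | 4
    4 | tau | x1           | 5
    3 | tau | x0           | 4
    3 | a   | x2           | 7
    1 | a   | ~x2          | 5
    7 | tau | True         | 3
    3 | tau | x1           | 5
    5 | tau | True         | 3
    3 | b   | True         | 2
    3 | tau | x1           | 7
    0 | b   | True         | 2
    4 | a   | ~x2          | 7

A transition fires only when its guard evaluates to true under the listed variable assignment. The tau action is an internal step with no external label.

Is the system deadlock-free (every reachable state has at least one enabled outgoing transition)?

Answer: DEADLOCK-FREE

Analysis:
Reach set: {0,2,3,4,6,7}
  0: b→2  [1 out]
  2: a→6  [1 out]
  3: a→4  b→2  [2 out]
  4: a→7  [1 out]
  6: tau→7  [1 out]
  7: tau→3  [1 out]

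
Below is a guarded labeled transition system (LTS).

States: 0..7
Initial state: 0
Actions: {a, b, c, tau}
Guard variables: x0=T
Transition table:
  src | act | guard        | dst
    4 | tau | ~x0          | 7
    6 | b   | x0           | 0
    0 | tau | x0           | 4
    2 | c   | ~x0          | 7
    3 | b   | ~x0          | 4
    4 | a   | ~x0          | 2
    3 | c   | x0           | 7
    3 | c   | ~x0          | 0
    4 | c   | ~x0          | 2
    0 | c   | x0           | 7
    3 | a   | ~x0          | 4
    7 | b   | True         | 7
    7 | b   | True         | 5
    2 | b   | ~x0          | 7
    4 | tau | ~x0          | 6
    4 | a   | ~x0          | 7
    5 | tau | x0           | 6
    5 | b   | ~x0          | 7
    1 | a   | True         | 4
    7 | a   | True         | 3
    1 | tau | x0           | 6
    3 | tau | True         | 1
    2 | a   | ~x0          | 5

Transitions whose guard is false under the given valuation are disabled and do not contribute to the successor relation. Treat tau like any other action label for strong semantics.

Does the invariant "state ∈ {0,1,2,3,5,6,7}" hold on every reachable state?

Answer: INVARIANT VIOLATED at state 4

Working:
Inv-set: {0,1,2,3,5,6,7}
R = {0,1,3,4,5,6,7}
  0: ✓
  1: ✓
  3: ✓
  4: VIOLATES
  5: ✓
  6: ✓
  7: ✓
witness against invariant: tau → 4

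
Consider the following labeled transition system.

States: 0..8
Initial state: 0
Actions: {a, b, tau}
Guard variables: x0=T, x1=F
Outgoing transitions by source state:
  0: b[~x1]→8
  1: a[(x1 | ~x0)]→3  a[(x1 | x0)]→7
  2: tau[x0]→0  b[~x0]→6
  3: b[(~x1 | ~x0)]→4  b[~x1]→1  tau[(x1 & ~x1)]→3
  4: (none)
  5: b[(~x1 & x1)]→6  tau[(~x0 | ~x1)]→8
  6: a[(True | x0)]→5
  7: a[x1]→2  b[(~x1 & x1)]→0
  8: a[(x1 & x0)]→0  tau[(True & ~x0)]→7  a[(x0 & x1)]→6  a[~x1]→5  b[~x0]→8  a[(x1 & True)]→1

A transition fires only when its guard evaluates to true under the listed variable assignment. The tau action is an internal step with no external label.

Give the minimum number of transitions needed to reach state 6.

Answer: UNREACHABLE

Working:
Layered search for 6:
  L0 = {0}
  L1 = {8}
  L2 = {5}
6 never appears.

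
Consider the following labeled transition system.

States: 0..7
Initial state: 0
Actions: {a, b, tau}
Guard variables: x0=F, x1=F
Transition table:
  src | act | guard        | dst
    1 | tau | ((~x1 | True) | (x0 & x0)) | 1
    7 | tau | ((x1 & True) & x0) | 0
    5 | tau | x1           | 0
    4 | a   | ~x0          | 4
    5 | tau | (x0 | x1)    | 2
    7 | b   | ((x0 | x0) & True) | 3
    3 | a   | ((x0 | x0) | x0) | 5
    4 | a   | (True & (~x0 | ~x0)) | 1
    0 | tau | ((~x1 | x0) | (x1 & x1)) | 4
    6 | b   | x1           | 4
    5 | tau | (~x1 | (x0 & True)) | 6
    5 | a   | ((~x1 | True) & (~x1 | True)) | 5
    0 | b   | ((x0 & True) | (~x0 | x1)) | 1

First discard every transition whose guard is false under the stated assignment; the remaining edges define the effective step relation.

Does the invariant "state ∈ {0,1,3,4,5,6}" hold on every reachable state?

Answer: INVARIANT HOLDS

Working:
Allowed set {0,1,3,4,5,6}
Reachable = {0,1,4}
  0: safe
  1: safe
  4: safe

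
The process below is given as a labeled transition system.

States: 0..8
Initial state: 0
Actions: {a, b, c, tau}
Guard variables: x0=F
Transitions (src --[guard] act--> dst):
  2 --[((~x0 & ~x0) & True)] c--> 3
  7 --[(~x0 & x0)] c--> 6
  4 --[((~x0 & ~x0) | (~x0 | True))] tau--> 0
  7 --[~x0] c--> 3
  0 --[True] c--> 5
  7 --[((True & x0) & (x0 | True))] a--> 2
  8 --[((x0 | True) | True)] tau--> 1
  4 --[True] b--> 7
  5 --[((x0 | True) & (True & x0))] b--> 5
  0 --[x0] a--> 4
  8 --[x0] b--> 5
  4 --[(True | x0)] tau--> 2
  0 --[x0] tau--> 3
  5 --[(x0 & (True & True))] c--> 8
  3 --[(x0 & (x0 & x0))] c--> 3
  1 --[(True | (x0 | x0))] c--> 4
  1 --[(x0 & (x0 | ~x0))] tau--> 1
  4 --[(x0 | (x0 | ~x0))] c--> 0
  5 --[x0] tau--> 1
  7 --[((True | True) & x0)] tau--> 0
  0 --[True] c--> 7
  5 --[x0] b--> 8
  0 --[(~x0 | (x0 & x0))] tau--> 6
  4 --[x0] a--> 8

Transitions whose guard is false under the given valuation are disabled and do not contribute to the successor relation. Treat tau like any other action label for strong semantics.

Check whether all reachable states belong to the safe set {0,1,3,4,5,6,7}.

Safe = {0,1,3,4,5,6,7}
Reachable = {0,3,5,6,7}
  0: safe
  3: safe
  5: safe
  6: safe
  7: safe

Answer: INVARIANT HOLDS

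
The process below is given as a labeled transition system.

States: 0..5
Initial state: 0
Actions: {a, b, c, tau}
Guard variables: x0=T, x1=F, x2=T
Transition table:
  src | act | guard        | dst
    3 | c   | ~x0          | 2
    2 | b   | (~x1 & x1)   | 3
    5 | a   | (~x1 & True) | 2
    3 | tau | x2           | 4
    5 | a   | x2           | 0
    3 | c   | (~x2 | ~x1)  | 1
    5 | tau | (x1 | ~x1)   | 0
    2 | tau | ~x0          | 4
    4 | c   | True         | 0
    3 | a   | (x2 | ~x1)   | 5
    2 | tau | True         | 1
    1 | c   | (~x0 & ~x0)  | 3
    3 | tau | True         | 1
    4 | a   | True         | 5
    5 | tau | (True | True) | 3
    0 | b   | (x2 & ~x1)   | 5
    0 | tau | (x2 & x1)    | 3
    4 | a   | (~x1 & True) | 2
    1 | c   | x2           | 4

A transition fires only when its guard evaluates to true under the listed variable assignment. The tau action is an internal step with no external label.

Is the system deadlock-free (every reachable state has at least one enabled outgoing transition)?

R = {0,1,2,3,4,5}
  0: b→5  [deg 1]
  1: c→4  [deg 1]
  2: tau→1  [deg 1]
  3: a→5  c→1  tau→1  tau→4  [deg 4]
  4: a→2  a→5  c→0  [deg 3]
  5: a→0  a→2  tau→0  tau→3  [deg 4]

Answer: DEADLOCK-FREE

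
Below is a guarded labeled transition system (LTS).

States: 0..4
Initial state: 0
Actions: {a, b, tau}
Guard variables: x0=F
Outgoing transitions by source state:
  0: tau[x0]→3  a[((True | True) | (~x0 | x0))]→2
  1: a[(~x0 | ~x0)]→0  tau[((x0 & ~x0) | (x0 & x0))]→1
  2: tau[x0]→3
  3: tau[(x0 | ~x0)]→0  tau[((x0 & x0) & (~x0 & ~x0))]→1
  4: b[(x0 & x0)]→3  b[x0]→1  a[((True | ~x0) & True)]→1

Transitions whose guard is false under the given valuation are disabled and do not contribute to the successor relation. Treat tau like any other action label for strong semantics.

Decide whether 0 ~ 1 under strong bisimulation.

Answer: NOT BISIMILAR

Trace:
Refine partition for ~:
  round 0: {{0,1,2,3,4}}
  round 1: {{0,1,4},{2},{3}}
  round 2: {{0},{1,4},{2},{3}}
  round 3: {{0},{1},{2},{3},{4}}
stable after 4 split(s): 5 block(s)
class of 0: {0}; class of 1: {1}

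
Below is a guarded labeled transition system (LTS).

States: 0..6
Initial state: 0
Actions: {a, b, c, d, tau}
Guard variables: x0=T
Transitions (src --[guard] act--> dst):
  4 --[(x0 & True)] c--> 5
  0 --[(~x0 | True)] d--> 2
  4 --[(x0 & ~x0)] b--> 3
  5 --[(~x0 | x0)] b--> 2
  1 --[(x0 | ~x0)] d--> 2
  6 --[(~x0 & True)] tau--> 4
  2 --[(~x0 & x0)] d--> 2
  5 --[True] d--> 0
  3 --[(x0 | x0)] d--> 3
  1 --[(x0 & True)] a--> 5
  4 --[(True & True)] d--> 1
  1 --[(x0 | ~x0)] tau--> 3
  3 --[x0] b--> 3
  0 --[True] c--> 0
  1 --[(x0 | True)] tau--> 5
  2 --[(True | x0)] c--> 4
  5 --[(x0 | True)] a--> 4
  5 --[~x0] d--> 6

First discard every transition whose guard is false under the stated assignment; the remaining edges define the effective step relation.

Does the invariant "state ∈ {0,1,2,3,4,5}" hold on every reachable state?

Safe = {0,1,2,3,4,5}
Reach set: {0,1,2,3,4,5}
  0: safe
  1: safe
  2: safe
  3: safe
  4: safe
  5: safe

Answer: INVARIANT HOLDS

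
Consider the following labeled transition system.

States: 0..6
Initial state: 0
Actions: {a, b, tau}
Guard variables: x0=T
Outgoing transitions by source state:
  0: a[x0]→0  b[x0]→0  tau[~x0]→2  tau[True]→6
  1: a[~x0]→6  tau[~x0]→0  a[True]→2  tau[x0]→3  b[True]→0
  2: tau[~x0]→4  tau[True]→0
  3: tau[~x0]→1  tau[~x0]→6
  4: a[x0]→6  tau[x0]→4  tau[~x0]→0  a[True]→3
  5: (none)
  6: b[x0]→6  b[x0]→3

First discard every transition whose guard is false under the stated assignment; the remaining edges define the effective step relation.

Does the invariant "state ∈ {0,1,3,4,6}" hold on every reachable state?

Answer: INVARIANT HOLDS

Working:
Inv-set: {0,1,3,4,6}
Reachable = {0,3,6}
  0: ✓
  3: ✓
  6: ✓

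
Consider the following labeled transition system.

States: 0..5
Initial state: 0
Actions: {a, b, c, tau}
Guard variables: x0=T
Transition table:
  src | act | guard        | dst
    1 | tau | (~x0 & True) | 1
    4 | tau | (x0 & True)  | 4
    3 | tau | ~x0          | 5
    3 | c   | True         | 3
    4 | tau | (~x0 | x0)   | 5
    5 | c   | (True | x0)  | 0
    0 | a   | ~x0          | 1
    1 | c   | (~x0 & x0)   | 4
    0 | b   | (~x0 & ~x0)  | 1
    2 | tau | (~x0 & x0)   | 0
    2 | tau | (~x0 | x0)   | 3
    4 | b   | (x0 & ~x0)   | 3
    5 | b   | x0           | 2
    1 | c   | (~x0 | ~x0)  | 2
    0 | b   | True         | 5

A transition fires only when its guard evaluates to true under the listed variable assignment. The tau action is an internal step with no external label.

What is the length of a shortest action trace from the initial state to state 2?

Answer: 2

Analysis:
Layered search for 2:
  Layer 0: {0}
  Layer 1: {5}
  Layer 2: {2}
depth(2)=2, e.g. b·b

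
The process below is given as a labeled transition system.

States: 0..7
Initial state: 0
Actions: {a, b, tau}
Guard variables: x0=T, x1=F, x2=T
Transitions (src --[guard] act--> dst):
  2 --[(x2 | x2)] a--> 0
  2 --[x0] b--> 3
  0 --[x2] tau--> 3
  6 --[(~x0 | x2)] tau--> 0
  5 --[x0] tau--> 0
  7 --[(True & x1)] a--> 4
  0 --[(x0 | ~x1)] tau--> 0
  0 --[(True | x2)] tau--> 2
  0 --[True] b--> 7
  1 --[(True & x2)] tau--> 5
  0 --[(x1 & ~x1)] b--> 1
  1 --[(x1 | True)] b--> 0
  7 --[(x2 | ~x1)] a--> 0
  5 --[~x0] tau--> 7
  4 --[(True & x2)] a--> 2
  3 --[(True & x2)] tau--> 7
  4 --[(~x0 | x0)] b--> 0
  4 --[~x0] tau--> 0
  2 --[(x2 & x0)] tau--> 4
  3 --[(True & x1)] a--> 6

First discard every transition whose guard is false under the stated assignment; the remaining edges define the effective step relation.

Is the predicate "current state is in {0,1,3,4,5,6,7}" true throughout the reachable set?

Safe = {0,1,3,4,5,6,7}
Reach set: {0,2,3,4,7}
  0: ✓
  2: VIOLATES
  3: ✓
  4: ✓
  7: ✓
reach 2 via tau — violates

Answer: INVARIANT VIOLATED at state 2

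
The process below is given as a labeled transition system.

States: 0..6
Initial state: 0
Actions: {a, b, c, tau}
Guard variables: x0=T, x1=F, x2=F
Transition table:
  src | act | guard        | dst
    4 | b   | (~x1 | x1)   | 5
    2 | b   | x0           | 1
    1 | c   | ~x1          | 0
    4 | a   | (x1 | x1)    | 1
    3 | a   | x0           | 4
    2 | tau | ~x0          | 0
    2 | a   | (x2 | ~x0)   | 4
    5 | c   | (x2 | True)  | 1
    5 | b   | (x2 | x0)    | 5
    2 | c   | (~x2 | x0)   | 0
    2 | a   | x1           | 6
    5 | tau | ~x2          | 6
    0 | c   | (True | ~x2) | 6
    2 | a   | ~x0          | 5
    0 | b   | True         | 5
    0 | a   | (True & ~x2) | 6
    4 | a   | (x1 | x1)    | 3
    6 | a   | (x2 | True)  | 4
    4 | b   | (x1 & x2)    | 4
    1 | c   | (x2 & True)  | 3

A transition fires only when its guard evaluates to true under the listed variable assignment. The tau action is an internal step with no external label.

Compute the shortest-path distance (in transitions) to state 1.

Layered search for 1:
  L0 = {0}
  L1 = {5,6}
  L2 = {1,4}
depth(1)=2, e.g. b·c

Answer: 2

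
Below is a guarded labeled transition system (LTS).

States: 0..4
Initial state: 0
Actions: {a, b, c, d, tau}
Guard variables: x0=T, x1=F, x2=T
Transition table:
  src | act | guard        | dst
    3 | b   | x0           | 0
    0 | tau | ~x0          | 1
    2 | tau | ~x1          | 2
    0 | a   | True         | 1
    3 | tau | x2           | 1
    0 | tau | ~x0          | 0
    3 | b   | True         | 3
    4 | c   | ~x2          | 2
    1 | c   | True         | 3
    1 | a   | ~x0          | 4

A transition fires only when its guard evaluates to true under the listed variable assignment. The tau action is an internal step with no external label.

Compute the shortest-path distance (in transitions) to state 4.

Answer: UNREACHABLE

Analysis:
Layered search for 4:
  Layer 0: {0}
  Layer 1: {1}
  Layer 2: {3}
4 never appears.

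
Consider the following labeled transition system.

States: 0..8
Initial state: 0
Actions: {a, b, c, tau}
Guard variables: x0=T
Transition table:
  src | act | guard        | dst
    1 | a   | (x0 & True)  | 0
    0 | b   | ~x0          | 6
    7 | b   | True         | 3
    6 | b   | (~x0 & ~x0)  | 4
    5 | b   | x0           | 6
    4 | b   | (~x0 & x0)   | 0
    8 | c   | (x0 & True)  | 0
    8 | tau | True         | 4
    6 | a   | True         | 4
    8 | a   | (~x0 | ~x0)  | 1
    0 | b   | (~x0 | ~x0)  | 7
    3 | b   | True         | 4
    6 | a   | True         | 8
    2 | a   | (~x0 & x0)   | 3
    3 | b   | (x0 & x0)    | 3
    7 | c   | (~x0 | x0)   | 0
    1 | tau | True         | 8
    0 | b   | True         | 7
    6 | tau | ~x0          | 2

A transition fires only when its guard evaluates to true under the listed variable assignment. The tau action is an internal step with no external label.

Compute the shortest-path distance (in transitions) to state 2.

Layered search for 2:
  Layer 0: {0}
  Layer 1: {7}
  Layer 2: {3}
  Layer 3: {4}
2 never appears.

Answer: UNREACHABLE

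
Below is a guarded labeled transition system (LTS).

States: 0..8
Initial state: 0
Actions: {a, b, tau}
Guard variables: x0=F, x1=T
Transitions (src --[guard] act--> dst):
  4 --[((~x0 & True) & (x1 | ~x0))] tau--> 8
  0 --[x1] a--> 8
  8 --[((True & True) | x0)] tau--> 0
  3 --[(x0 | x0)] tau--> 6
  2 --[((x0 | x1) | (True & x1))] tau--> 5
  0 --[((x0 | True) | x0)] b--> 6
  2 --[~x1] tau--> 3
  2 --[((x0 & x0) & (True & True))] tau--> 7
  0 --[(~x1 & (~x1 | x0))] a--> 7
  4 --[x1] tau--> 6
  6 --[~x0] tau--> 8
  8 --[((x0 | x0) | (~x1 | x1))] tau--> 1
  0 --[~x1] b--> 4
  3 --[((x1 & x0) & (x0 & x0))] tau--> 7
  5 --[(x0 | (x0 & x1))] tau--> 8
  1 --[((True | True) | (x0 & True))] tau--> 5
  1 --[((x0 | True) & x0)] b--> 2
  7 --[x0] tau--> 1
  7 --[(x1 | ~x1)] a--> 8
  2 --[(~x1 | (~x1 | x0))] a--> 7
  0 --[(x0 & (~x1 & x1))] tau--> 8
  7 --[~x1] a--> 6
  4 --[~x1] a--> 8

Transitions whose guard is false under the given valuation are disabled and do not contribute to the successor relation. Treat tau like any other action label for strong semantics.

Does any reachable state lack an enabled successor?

Answer: DEADLOCK at state 5

Trace:
Reachable = {0,1,5,6,8}
  0: a→8  b→6  [deg 2]
  1: tau→5  [deg 1]
  5: ∅  [deadlock]
  6: tau→8  [deg 1]
  8: tau→0  tau→1  [deg 2]
Path to 5: a·tau·tau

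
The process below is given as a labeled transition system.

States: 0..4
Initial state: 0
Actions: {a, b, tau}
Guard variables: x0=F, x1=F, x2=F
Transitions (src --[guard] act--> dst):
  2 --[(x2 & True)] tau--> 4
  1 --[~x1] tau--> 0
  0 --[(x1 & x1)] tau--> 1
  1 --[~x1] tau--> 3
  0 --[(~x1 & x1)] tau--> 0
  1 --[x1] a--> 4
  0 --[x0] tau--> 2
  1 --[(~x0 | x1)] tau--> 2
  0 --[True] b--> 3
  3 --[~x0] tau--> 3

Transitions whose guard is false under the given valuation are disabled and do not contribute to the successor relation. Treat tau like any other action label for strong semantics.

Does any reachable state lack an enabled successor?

Reach set: {0,3}
  0: b→3  [1 out]
  3: tau→3  [1 out]

Answer: DEADLOCK-FREE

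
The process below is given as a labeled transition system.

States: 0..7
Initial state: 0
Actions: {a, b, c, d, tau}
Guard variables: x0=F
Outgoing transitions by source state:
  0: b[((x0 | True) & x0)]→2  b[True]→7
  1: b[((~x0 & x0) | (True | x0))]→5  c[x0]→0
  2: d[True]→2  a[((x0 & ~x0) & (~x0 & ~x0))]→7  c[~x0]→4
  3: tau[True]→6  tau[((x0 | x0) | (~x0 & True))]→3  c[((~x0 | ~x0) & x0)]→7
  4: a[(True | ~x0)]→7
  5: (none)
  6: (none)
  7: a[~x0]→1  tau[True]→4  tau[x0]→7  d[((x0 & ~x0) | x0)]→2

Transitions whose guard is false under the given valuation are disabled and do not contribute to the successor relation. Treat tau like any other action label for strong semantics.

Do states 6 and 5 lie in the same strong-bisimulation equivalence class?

Bisimulation quotient by refinement:
  P[0] = {{0,1,2,3,4,5,6,7}}
  P[1] = {{0,1},{2},{3},{4},{5,6},{7}}
  P[2] = {{0},{1},{2},{3},{4},{5,6},{7}}
7 equivalence class(es) (converged in 3)
[6]={5,6}  [5]={5,6}

Answer: BISIMILAR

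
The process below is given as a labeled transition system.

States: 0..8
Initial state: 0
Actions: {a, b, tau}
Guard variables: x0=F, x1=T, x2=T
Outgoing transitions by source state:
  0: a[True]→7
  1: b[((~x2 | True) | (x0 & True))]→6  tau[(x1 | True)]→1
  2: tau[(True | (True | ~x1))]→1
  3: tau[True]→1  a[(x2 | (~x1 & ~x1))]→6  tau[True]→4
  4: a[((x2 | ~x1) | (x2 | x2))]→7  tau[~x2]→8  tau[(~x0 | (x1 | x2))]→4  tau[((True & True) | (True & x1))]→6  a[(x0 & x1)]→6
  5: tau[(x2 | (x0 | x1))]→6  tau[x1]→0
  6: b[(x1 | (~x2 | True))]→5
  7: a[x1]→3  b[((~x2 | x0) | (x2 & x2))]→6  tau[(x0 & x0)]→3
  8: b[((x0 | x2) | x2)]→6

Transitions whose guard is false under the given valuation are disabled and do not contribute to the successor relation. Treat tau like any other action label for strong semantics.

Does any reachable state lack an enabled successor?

Reach set: {0,1,3,4,5,6,7}
  0: a→7  [deg 1]
  1: b→6  tau→1  [deg 2]
  3: a→6  tau→1  tau→4  [deg 3]
  4: a→7  tau→4  tau→6  [deg 3]
  5: tau→0  tau→6  [deg 2]
  6: b→5  [deg 1]
  7: a→3  b→6  [deg 2]

Answer: DEADLOCK-FREE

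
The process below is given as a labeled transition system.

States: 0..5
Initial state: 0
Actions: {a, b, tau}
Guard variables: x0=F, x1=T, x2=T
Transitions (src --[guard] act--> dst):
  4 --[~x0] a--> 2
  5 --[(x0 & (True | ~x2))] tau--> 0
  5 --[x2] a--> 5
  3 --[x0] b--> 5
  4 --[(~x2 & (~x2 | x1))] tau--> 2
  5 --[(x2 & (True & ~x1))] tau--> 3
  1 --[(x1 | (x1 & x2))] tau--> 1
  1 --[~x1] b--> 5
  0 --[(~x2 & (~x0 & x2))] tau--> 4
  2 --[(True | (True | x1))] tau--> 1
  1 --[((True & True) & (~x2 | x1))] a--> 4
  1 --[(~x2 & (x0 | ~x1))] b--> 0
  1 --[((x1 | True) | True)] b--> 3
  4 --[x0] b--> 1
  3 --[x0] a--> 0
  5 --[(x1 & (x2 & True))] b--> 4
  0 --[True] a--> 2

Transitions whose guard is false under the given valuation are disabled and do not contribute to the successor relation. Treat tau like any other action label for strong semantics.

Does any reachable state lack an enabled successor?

Answer: DEADLOCK at state 3

Working:
Reach set: {0,1,2,3,4}
  0: a→2  [1 exit(s)]
  1: a→4  b→3  tau→1  [3 exit(s)]
  2: tau→1  [1 exit(s)]
  3: ∅  [no exit]
  4: a→2  [1 exit(s)]
Path to 3: a·tau·b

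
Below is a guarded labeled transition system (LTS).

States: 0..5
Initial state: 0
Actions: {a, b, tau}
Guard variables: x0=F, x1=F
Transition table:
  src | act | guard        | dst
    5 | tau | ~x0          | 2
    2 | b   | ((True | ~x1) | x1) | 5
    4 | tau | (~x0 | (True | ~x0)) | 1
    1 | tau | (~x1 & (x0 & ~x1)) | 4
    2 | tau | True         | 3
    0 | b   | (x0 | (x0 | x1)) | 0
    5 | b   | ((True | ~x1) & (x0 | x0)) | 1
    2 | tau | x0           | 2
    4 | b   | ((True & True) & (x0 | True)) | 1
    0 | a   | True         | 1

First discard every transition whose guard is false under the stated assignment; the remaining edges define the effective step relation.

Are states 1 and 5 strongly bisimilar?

Refine partition for ~:
  round 0: {{0,1,2,3,4,5}}
  round 1: {{0},{1,3},{2,4},{5}}
  round 2: {{0},{1,3},{2},{4},{5}}
Fixed point at round 3; 5 class(es).
1∈{1,3}, 5∈{5}

Answer: NOT BISIMILAR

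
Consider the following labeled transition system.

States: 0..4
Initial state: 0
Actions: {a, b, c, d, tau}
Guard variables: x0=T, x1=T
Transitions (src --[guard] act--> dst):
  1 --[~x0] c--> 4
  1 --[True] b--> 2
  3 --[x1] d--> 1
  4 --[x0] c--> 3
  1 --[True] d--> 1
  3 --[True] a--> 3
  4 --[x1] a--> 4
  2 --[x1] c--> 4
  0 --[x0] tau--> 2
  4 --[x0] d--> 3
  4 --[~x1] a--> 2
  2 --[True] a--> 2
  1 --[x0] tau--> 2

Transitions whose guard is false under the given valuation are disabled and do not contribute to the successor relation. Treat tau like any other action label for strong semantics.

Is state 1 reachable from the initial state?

11 transition(s) survive guard evaluation.
depth 0: {0}
depth 1: {2}  now seen {0,2}
depth 2: {4}  now seen {0,2,4}
depth 3: {3}  now seen {0,2,3,4}
depth 4: {1}  now seen {0,1,2,3,4}
Reach set: {0,1,2,3,4}
witness 1: tau·c·c·d

Answer: REACHABLE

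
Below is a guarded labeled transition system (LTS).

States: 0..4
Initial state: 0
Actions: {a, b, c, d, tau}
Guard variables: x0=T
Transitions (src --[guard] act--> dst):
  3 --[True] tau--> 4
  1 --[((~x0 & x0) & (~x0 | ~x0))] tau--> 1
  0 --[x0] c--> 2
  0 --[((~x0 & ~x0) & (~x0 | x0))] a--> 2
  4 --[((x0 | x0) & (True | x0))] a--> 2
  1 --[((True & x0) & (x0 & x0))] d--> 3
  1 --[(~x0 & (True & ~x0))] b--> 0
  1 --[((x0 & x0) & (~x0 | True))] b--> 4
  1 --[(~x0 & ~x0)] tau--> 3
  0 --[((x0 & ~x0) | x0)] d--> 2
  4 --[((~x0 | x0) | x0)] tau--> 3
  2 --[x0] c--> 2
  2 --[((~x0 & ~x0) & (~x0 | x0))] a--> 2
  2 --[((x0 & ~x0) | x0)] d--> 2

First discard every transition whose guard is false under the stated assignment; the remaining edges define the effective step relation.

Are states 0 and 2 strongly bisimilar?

Answer: BISIMILAR

Working:
Bisimulation quotient by refinement:
  P[0] = {{0,1,2,3,4}}
  P[1] = {{0,2},{1},{3},{4}}
Fixed point at round 2; 4 class(es).
class of 0: {0,2}; class of 2: {0,2}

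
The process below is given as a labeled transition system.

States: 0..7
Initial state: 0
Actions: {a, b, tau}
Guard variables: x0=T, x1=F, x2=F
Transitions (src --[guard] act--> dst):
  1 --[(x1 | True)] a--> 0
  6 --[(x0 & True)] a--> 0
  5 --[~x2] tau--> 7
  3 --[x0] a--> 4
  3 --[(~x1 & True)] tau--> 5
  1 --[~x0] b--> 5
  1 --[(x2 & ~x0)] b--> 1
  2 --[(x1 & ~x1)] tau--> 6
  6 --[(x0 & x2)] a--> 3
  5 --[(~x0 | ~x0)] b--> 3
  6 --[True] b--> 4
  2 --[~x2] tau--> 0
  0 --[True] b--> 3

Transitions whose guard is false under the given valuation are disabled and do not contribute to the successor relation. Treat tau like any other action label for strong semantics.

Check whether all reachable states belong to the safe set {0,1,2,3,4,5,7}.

Answer: INVARIANT HOLDS

Analysis:
Inv-set: {0,1,2,3,4,5,7}
R = {0,3,4,5,7}
  0: ok
  3: ok
  4: ok
  5: ok
  7: ok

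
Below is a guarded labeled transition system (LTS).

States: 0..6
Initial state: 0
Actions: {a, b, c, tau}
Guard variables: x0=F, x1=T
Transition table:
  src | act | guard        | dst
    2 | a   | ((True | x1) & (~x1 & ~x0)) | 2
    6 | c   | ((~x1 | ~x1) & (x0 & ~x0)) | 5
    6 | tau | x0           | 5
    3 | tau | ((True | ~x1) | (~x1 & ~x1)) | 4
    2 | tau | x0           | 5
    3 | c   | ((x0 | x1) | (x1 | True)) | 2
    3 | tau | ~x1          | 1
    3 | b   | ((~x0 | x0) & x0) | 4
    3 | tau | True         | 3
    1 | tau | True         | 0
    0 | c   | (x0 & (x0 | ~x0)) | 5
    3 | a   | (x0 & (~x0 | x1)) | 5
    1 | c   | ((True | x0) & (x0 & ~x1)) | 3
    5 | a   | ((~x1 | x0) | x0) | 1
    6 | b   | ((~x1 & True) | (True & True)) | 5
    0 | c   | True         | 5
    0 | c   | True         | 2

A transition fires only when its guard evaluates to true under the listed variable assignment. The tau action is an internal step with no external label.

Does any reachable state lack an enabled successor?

R = {0,2,5}
  0: c→2  c→5  [2 exit(s)]
  2: ∅  [deadlock]
  5: ∅  [deadlock]
witness 2: c

Answer: DEADLOCK at state 2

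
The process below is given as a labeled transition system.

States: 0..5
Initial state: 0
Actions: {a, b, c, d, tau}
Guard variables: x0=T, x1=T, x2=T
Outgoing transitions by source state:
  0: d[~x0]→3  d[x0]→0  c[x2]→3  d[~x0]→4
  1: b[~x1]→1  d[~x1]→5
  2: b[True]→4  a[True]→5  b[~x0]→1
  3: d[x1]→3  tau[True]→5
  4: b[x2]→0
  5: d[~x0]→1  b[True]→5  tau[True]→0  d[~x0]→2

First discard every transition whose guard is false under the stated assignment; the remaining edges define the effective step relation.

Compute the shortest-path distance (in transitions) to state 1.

Answer: UNREACHABLE

Trace:
Layered search for 1:
  depth 0: {0}
  depth 1: {3}
  depth 2: {5}
1 never appears.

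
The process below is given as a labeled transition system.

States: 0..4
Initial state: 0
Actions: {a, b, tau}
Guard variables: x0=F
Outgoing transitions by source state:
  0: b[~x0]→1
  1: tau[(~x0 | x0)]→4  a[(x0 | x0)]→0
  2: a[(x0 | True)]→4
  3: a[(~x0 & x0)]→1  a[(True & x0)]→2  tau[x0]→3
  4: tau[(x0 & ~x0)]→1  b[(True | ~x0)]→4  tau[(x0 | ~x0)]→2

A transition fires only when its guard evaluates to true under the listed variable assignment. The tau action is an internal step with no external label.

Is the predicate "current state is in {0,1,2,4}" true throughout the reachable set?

Answer: INVARIANT HOLDS

Working:
Inv-set: {0,1,2,4}
Reach set: {0,1,2,4}
  0: ok
  1: ok
  2: ok
  4: ok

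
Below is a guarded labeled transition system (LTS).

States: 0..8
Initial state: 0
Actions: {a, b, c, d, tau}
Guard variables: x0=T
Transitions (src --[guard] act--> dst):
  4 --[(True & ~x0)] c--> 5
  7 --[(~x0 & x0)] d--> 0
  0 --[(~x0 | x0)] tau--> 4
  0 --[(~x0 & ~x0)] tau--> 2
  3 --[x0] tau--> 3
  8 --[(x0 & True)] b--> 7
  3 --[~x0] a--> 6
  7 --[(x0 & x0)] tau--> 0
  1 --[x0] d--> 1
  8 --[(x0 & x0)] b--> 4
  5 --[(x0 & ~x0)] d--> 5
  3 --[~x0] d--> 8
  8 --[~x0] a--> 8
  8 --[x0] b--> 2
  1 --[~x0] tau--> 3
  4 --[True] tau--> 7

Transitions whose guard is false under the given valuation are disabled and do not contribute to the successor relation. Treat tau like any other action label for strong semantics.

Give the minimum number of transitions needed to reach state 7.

Breadth-first toward 7:
  L0 = {0}
  L1 = {4}
  L2 = {7}
depth(7)=2, e.g. tau·tau

Answer: 2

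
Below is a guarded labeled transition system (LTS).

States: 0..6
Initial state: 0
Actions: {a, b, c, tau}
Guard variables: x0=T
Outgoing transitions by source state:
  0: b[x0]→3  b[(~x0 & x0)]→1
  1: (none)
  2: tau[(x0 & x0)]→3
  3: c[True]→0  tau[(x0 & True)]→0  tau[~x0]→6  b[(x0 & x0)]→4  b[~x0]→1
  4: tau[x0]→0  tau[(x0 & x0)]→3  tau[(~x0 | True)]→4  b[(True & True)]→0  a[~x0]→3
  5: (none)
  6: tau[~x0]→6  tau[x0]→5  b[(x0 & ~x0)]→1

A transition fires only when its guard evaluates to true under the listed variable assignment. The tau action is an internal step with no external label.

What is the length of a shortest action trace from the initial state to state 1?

Breadth-first toward 1:
  Layer 0: {0}
  Layer 1: {3}
  Layer 2: {4}
1 never appears.

Answer: UNREACHABLE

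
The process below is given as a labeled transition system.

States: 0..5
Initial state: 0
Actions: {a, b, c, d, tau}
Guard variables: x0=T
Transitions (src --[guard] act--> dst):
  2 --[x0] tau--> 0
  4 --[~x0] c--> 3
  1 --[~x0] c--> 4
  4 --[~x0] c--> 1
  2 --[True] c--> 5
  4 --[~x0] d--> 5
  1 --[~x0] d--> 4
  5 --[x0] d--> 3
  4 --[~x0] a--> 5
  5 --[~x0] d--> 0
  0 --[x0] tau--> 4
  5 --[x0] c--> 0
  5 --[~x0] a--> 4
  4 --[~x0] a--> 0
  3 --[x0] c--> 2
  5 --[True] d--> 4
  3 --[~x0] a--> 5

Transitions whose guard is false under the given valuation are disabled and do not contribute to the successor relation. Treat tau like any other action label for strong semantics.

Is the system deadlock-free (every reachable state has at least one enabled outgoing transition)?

Answer: DEADLOCK at state 4

Trace:
Reach set: {0,4}
  0: tau→4  [deg 1]
  4: ∅  [deadlock]
Path to 4: tau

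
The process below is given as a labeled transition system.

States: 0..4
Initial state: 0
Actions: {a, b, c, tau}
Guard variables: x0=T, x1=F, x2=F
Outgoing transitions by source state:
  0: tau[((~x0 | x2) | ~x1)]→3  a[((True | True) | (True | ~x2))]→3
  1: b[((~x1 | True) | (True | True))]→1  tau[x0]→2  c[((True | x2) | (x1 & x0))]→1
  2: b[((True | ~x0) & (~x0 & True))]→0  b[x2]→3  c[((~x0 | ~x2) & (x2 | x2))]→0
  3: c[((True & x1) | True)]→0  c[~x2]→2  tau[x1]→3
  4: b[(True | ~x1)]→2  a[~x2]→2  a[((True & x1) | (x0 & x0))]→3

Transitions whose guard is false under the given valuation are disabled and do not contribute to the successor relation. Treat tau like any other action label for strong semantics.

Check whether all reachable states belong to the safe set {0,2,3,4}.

Answer: INVARIANT HOLDS

Working:
Safe = {0,2,3,4}
R = {0,2,3}
  0: ok
  2: ok
  3: ok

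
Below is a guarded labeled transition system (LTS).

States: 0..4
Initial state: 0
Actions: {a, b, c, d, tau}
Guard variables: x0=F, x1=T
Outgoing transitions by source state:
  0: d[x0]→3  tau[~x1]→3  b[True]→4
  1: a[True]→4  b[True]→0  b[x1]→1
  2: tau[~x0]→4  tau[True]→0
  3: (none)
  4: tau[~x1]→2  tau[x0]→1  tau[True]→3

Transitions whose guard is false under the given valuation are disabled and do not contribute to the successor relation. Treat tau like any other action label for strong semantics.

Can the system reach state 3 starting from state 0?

Answer: REACHABLE

Trace:
7 transition(s) survive guard evaluation.
depth 0: {0}
depth 1: {4}  total {0,4}
depth 2: {3}  total {0,3,4}
Reach set: {0,3,4}
trace reaching 3: b·tau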